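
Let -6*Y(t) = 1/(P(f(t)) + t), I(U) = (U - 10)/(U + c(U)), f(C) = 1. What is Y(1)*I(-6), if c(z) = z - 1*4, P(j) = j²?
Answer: -1/12 ≈ -0.083333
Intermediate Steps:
c(z) = -4 + z (c(z) = z - 4 = -4 + z)
I(U) = (-10 + U)/(-4 + 2*U) (I(U) = (U - 10)/(U + (-4 + U)) = (-10 + U)/(-4 + 2*U))
Y(t) = -1/(6*(1 + t)) (Y(t) = -1/(6*(1² + t)) = -1/(6*(1 + t)))
Y(1)*I(-6) = (-1/(6 + 6*1))*((-10 - 6)/(2*(-2 - 6))) = (-1/(6 + 6))*((½)*(-16)/(-8)) = (-1/12)*((½)*(-⅛)*(-16)) = -1*1/12*1 = -1/12*1 = -1/12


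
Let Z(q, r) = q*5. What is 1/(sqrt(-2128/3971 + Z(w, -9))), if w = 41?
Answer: sqrt(8931197)/42733 ≈ 0.069934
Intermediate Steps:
Z(q, r) = 5*q
1/(sqrt(-2128/3971 + Z(w, -9))) = 1/(sqrt(-2128/3971 + 5*41)) = 1/(sqrt(-2128*1/3971 + 205)) = 1/(sqrt(-112/209 + 205)) = 1/(sqrt(42733/209)) = 1/(sqrt(8931197)/209) = sqrt(8931197)/42733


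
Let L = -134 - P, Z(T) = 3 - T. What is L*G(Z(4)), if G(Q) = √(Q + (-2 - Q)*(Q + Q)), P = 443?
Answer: -577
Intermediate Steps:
L = -577 (L = -134 - 1*443 = -134 - 443 = -577)
G(Q) = √(Q + 2*Q*(-2 - Q)) (G(Q) = √(Q + (-2 - Q)*(2*Q)) = √(Q + 2*Q*(-2 - Q)))
L*G(Z(4)) = -577*√(3 + 2*(3 - 1*4)) = -577*√(3 + 2*(3 - 4)) = -577*√(3 + 2*(-1)) = -577*√(3 - 2) = -577*√(-1*(-1)*1) = -577*√1 = -577*1 = -577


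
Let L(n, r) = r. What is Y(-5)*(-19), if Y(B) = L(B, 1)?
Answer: -19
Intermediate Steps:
Y(B) = 1
Y(-5)*(-19) = 1*(-19) = -19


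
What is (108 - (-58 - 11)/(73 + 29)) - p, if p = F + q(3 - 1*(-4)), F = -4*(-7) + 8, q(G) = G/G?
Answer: 2437/34 ≈ 71.677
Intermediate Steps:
q(G) = 1
F = 36 (F = 28 + 8 = 36)
p = 37 (p = 36 + 1 = 37)
(108 - (-58 - 11)/(73 + 29)) - p = (108 - (-58 - 11)/(73 + 29)) - 1*37 = (108 - (-69)/102) - 37 = (108 - 1*(-23/34)) - 37 = (108 + 23/34) - 37 = 3695/34 - 37 = 2437/34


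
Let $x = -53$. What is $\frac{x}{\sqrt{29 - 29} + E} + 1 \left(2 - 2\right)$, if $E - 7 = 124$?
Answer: $- \frac{53}{131} \approx -0.40458$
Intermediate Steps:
$E = 131$ ($E = 7 + 124 = 131$)
$\frac{x}{\sqrt{29 - 29} + E} + 1 \left(2 - 2\right) = \frac{1}{\sqrt{29 - 29} + 131} \left(-53\right) + 1 \left(2 - 2\right) = \frac{1}{\sqrt{0} + 131} \left(-53\right) + 1 \cdot 0 = \frac{1}{0 + 131} \left(-53\right) + 0 = \frac{1}{131} \left(-53\right) + 0 = - \frac{53}{131} + 0 = - \frac{53}{131}$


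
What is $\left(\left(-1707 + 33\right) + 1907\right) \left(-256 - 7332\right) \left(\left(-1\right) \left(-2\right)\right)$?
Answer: $-3536008$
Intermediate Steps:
$\left(\left(-1707 + 33\right) + 1907\right) \left(-256 - 7332\right) \left(\left(-1\right) \left(-2\right)\right) = \left(-1674 + 1907\right) \left(-7588\right) 2 = 233 \left(-7588\right) 2 = \left(-1768004\right) 2 = -3536008$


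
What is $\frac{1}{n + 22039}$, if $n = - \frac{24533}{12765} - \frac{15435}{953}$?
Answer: $\frac{12165045}{267885019031} \approx 4.5411 \cdot 10^{-5}$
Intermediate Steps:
$n = - \frac{220407724}{12165045}$ ($n = \left(-24533\right) \frac{1}{12765} - \frac{15435}{953} = - \frac{24533}{12765} - \frac{15435}{953} = - \frac{220407724}{12165045} \approx -18.118$)
$\frac{1}{n + 22039} = \frac{1}{- \frac{220407724}{12165045} + 22039} = \frac{1}{\frac{267885019031}{12165045}} = \frac{12165045}{267885019031}$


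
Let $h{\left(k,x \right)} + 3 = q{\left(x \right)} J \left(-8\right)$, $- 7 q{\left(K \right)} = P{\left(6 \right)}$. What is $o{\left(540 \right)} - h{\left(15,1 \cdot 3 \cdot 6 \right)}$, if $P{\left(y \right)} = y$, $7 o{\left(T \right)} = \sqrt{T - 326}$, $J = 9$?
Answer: $- \frac{411}{7} + \frac{\sqrt{214}}{7} \approx -56.624$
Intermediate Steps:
$o{\left(T \right)} = \frac{\sqrt{-326 + T}}{7}$ ($o{\left(T \right)} = \frac{\sqrt{T - 326}}{7} = \frac{\sqrt{-326 + T}}{7}$)
$q{\left(K \right)} = - \frac{6}{7}$ ($q{\left(K \right)} = \left(- \frac{1}{7}\right) 6 = - \frac{6}{7}$)
$h{\left(k,x \right)} = \frac{411}{7}$ ($h{\left(k,x \right)} = -3 + \left(- \frac{6}{7}\right) 9 \left(-8\right) = -3 - - \frac{432}{7} = -3 + \frac{432}{7} = \frac{411}{7}$)
$o{\left(540 \right)} - h{\left(15,1 \cdot 3 \cdot 6 \right)} = \frac{\sqrt{-326 + 540}}{7} - \frac{411}{7} = \frac{\sqrt{214}}{7} - \frac{411}{7} = - \frac{411}{7} + \frac{\sqrt{214}}{7}$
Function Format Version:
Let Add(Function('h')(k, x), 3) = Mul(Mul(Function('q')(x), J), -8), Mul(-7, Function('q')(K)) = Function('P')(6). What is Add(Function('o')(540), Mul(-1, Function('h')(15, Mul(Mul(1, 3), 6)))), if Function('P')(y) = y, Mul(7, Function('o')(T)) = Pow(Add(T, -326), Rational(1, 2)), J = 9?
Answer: Add(Rational(-411, 7), Mul(Rational(1, 7), Pow(214, Rational(1, 2)))) ≈ -56.624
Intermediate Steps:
Function('o')(T) = Mul(Rational(1, 7), Pow(Add(-326, T), Rational(1, 2))) (Function('o')(T) = Mul(Rational(1, 7), Pow(Add(T, -326), Rational(1, 2))) = Mul(Rational(1, 7), Pow(Add(-326, T), Rational(1, 2))))
Function('q')(K) = Rational(-6, 7) (Function('q')(K) = Mul(Rational(-1, 7), 6) = Rational(-6, 7))
Function('h')(k, x) = Rational(411, 7) (Function('h')(k, x) = Add(-3, Mul(Mul(Rational(-6, 7), 9), -8)) = Add(-3, Mul(Rational(-54, 7), -8)) = Add(-3, Rational(432, 7)) = Rational(411, 7))
Add(Function('o')(540), Mul(-1, Function('h')(15, Mul(Mul(1, 3), 6)))) = Add(Mul(Rational(1, 7), Pow(Add(-326, 540), Rational(1, 2))), Mul(-1, Rational(411, 7))) = Add(Mul(Rational(1, 7), Pow(214, Rational(1, 2))), Rational(-411, 7)) = Add(Rational(-411, 7), Mul(Rational(1, 7), Pow(214, Rational(1, 2))))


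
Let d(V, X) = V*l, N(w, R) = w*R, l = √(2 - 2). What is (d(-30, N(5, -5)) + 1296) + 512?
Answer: 1808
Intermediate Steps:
l = 0 (l = √0 = 0)
N(w, R) = R*w
d(V, X) = 0 (d(V, X) = V*0 = 0)
(d(-30, N(5, -5)) + 1296) + 512 = (0 + 1296) + 512 = 1296 + 512 = 1808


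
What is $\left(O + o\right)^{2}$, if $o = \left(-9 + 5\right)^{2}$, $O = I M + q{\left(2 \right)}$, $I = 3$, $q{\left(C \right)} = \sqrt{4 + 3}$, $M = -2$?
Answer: $\left(10 + \sqrt{7}\right)^{2} \approx 159.92$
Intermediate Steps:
$q{\left(C \right)} = \sqrt{7}$
$O = -6 + \sqrt{7}$ ($O = 3 \left(-2\right) + \sqrt{7} = -6 + \sqrt{7} \approx -3.3542$)
$o = 16$ ($o = \left(-4\right)^{2} = 16$)
$\left(O + o\right)^{2} = \left(\left(-6 + \sqrt{7}\right) + 16\right)^{2} = \left(10 + \sqrt{7}\right)^{2}$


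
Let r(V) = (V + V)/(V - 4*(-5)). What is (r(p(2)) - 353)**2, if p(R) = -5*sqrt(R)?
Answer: 6115761/49 + 19784*sqrt(2)/49 ≈ 1.2538e+5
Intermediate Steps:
r(V) = 2*V/(20 + V) (r(V) = (2*V)/(V + 20) = (2*V)/(20 + V) = 2*V/(20 + V))
(r(p(2)) - 353)**2 = (2*(-5*sqrt(2))/(20 - 5*sqrt(2)) - 353)**2 = (-10*sqrt(2)/(20 - 5*sqrt(2)) - 353)**2 = (-353 - 10*sqrt(2)/(20 - 5*sqrt(2)))**2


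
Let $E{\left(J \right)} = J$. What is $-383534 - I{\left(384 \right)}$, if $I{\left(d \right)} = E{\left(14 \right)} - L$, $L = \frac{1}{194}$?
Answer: $- \frac{74408311}{194} \approx -3.8355 \cdot 10^{5}$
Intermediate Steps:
$L = \frac{1}{194} \approx 0.0051546$
$I{\left(d \right)} = \frac{2715}{194}$ ($I{\left(d \right)} = 14 - \frac{1}{194} = \frac{2715}{194}$)
$-383534 - I{\left(384 \right)} = -383534 - \frac{2715}{194} = - \frac{74408311}{194}$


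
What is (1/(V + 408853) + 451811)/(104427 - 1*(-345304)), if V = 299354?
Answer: 319975712878/318502642317 ≈ 1.0046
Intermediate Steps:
(1/(V + 408853) + 451811)/(104427 - 1*(-345304)) = (1/(299354 + 408853) + 451811)/(104427 - 1*(-345304)) = (1/708207 + 451811)/(104427 + 345304) = (1/708207 + 451811)/449731 = (319975712878/708207)*(1/449731) = 319975712878/318502642317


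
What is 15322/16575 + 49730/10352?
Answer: 491444047/85792200 ≈ 5.7283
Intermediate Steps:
15322/16575 + 49730/10352 = 15322*(1/16575) + 49730*(1/10352) = 15322/16575 + 24865/5176 = 491444047/85792200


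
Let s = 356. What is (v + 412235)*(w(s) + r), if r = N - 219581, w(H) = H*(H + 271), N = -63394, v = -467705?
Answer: 3315053610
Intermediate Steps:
w(H) = H*(271 + H)
r = -282975 (r = -63394 - 219581 = -282975)
(v + 412235)*(w(s) + r) = (-467705 + 412235)*(356*(271 + 356) - 282975) = -55470*(356*627 - 282975) = -55470*(223212 - 282975) = -55470*(-59763) = 3315053610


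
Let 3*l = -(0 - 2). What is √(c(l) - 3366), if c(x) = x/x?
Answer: I*√3365 ≈ 58.009*I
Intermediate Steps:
l = ⅔ (l = (-(0 - 2))/3 = (-1*(-2))/3 = (⅓)*2 = ⅔ ≈ 0.66667)
c(x) = 1
√(c(l) - 3366) = √(1 - 3366) = √(-3365) = I*√3365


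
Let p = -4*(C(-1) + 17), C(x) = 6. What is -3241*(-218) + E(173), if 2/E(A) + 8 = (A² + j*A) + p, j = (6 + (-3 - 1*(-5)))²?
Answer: 28898110740/40901 ≈ 7.0654e+5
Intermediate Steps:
j = 64 (j = (6 + (-3 + 5))² = (6 + 2)² = 8² = 64)
p = -92 (p = -4*(6 + 17) = -4*23 = -92)
E(A) = 2/(-100 + A² + 64*A) (E(A) = 2/(-8 + ((A² + 64*A) - 92)) = 2/(-8 + (-92 + A² + 64*A)) = 2/(-100 + A² + 64*A))
-3241*(-218) + E(173) = -3241*(-218) + 2/(-100 + 173² + 64*173) = 706538 + 2/(-100 + 29929 + 11072) = 706538 + 2/40901 = 28898110740/40901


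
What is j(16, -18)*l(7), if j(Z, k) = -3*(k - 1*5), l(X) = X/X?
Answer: 69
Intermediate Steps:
l(X) = 1
j(Z, k) = 15 - 3*k (j(Z, k) = -3*(k - 5) = -3*(-5 + k) = 15 - 3*k)
j(16, -18)*l(7) = (15 - 3*(-18))*1 = (15 + 54)*1 = 69*1 = 69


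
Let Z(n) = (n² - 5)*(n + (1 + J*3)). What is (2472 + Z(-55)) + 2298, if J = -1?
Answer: -167370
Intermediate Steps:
Z(n) = (-5 + n²)*(-2 + n) (Z(n) = (n² - 5)*(n + (1 - 1*3)) = (-5 + n²)*(n + (1 - 3)) = (-5 + n²)*(n - 2) = (-5 + n²)*(-2 + n))
(2472 + Z(-55)) + 2298 = (2472 + (10 + (-55)³ - 5*(-55) - 2*(-55)²)) + 2298 = (2472 + (10 - 166375 + 275 - 2*3025)) + 2298 = (2472 + (10 - 166375 + 275 - 6050)) + 2298 = (2472 - 172140) + 2298 = -169668 + 2298 = -167370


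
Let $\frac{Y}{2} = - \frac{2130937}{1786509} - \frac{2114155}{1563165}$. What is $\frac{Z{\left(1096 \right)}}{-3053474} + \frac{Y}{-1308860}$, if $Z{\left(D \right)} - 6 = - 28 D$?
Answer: $\frac{6925321574270132501}{688941645708204668367} \approx 0.010052$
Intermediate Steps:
$Z{\left(D \right)} = 6 - 28 D$
$Y = - \frac{35101052200}{6895329237}$ ($Y = 2 \left(- \frac{2130937}{1786509} - \frac{2114155}{1563165}\right) = 2 \left(\left(-2130937\right) \frac{1}{1786509} - \frac{422831}{312633}\right) = 2 \left(- \frac{2130937}{1786509} - \frac{422831}{312633}\right) = 2 \left(- \frac{17550526100}{6895329237}\right) = - \frac{35101052200}{6895329237} \approx -5.0906$)
$\frac{Z{\left(1096 \right)}}{-3053474} + \frac{Y}{-1308860} = \frac{6 - 30688}{-3053474} - \frac{35101052200}{6895329237 \left(-1308860\right)} = \left(6 - 30688\right) \left(- \frac{1}{3053474}\right) - - \frac{1755052610}{451251031256991} = \left(-30682\right) \left(- \frac{1}{3053474}\right) + \frac{1755052610}{451251031256991} = \frac{15341}{1526737} + \frac{1755052610}{451251031256991} = \frac{6925321574270132501}{688941645708204668367}$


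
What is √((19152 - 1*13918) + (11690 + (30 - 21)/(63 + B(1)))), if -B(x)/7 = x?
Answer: √13268542/28 ≈ 130.09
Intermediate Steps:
B(x) = -7*x
√((19152 - 1*13918) + (11690 + (30 - 21)/(63 + B(1)))) = √((19152 - 1*13918) + (11690 + (30 - 21)/(63 - 7*1))) = √((19152 - 13918) + (11690 + 9/(63 - 7))) = √(5234 + (11690 + 9/56)) = √(5234 + 654649/56) = √(947753/56) = √13268542/28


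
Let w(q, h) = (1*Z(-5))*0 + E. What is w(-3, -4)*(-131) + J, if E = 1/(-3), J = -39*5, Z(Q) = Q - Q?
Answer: -454/3 ≈ -151.33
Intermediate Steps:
Z(Q) = 0
J = -195
E = -1/3 ≈ -0.33333
w(q, h) = -1/3 (w(q, h) = (1*0)*0 - 1/3 = 0*0 - 1/3 = 0 - 1/3 = -1/3)
w(-3, -4)*(-131) + J = -1/3*(-131) - 195 = 131/3 - 195 = -454/3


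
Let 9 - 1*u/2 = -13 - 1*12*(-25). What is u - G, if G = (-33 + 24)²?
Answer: -637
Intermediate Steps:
G = 81 (G = (-9)² = 81)
u = -556 (u = 18 - 2*(-13 - 1*12*(-25)) = 18 - 2*(-13 - 12*(-25)) = 18 - 2*(-13 + 300) = 18 - 2*287 = 18 - 574 = -556)
u - G = -556 - 1*81 = -556 - 81 = -637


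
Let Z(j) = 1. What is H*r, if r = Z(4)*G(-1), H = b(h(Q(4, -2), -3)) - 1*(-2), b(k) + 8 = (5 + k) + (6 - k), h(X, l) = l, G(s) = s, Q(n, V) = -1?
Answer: -5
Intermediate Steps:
b(k) = 3 (b(k) = -8 + ((5 + k) + (6 - k)) = -8 + 11 = 3)
H = 5 (H = 3 - 1*(-2) = 3 + 2 = 5)
r = -1 (r = 1*(-1) = -1)
H*r = 5*(-1) = -5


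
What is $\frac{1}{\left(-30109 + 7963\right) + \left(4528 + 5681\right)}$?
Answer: $- \frac{1}{11937} \approx -8.3773 \cdot 10^{-5}$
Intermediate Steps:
$\frac{1}{\left(-30109 + 7963\right) + \left(4528 + 5681\right)} = \frac{1}{-22146 + 10209} = \frac{1}{-11937} = - \frac{1}{11937}$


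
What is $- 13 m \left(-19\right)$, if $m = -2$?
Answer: $-494$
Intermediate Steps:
$- 13 m \left(-19\right) = \left(-13\right) \left(-2\right) \left(-19\right) = 26 \left(-19\right) = -494$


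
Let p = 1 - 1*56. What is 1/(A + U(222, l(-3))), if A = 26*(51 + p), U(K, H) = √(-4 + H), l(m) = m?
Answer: -104/10823 - I*√7/10823 ≈ -0.0096092 - 0.00024446*I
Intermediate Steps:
p = -55 (p = 1 - 56 = -55)
A = -104 (A = 26*(51 - 55) = 26*(-4) = -104)
1/(A + U(222, l(-3))) = 1/(-104 + √(-4 - 3)) = 1/(-104 + √(-7)) = 1/(-104 + I*√7)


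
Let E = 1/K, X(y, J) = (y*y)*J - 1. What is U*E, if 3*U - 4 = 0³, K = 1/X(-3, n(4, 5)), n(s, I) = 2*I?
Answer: 356/3 ≈ 118.67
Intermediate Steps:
X(y, J) = -1 + J*y² (X(y, J) = y²*J - 1 = J*y² - 1 = -1 + J*y²)
K = 1/89 (K = 1/(-1 + (2*5)*(-3)²) = 1/(-1 + 10*9) = 1/(-1 + 90) = 1/89 ≈ 0.011236)
U = 4/3 (U = 4/3 + (⅓)*0³ = 4/3 + (⅓)*0 = 4/3 + 0 = 4/3 ≈ 1.3333)
E = 89 (E = 1/(1/89) = 89)
U*E = (4/3)*89 = 356/3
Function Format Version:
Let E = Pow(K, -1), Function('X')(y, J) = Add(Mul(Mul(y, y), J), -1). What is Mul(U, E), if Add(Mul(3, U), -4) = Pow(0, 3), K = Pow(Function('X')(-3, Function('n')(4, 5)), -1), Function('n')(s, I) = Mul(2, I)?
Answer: Rational(356, 3) ≈ 118.67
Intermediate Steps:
Function('X')(y, J) = Add(-1, Mul(J, Pow(y, 2))) (Function('X')(y, J) = Add(Mul(Pow(y, 2), J), -1) = Add(Mul(J, Pow(y, 2)), -1) = Add(-1, Mul(J, Pow(y, 2))))
K = Rational(1, 89) (K = Pow(Add(-1, Mul(Mul(2, 5), Pow(-3, 2))), -1) = Pow(Add(-1, Mul(10, 9)), -1) = Pow(Add(-1, 90), -1) = Pow(89, -1) = Rational(1, 89) ≈ 0.011236)
U = Rational(4, 3) (U = Add(Rational(4, 3), Mul(Rational(1, 3), Pow(0, 3))) = Add(Rational(4, 3), Mul(Rational(1, 3), 0)) = Add(Rational(4, 3), 0) = Rational(4, 3) ≈ 1.3333)
E = 89 (E = Pow(Rational(1, 89), -1) = 89)
Mul(U, E) = Mul(Rational(4, 3), 89) = Rational(356, 3)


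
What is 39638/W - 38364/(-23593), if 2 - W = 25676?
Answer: 24889001/302863341 ≈ 0.082179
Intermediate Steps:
W = -25674 (W = 2 - 1*25676 = 2 - 25676 = -25674)
39638/W - 38364/(-23593) = 39638/(-25674) - 38364/(-23593) = 39638*(-1/25674) - 38364*(-1/23593) = -19819/12837 + 38364/23593 = 24889001/302863341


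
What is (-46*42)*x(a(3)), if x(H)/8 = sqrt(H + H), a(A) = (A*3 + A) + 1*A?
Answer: -15456*sqrt(30) ≈ -84656.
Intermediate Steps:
a(A) = 5*A (a(A) = (3*A + A) + A = 4*A + A = 5*A)
x(H) = 8*sqrt(2)*sqrt(H) (x(H) = 8*sqrt(H + H) = 8*sqrt(2*H) = 8*(sqrt(2)*sqrt(H)) = 8*sqrt(2)*sqrt(H))
(-46*42)*x(a(3)) = (-46*42)*(8*sqrt(2)*sqrt(5*3)) = -15456*sqrt(2)*sqrt(15) = -15456*sqrt(30)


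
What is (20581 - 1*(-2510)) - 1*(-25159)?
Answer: 48250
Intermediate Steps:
(20581 - 1*(-2510)) - 1*(-25159) = (20581 + 2510) + 25159 = 23091 + 25159 = 48250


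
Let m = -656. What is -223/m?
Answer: 223/656 ≈ 0.33994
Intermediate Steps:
-223/m = -223/(-656) = -223*(-1/656) = 223/656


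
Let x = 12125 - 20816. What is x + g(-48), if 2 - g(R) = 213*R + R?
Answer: 1583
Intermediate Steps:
g(R) = 2 - 214*R (g(R) = 2 - (213*R + R) = 2 - 214*R)
x = -8691
x + g(-48) = -8691 + (2 - 214*(-48)) = -8691 + (2 + 10272) = -8691 + 10274 = 1583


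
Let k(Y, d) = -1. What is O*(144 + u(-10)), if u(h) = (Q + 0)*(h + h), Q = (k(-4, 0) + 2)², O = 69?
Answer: 8556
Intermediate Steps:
Q = 1 (Q = (-1 + 2)² = 1² = 1)
u(h) = 2*h (u(h) = (1 + 0)*(h + h) = 1*(2*h) = 2*h)
O*(144 + u(-10)) = 69*(144 + 2*(-10)) = 69*(144 - 20) = 69*124 = 8556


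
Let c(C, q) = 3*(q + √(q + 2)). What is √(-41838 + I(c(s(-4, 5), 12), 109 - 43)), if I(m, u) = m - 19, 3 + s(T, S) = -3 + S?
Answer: √(-41821 + 3*√14) ≈ 204.47*I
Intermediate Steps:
s(T, S) = -6 + S (s(T, S) = -3 + (-3 + S) = -6 + S)
c(C, q) = 3*q + 3*√(2 + q) (c(C, q) = 3*(q + √(2 + q)) = 3*q + 3*√(2 + q))
I(m, u) = -19 + m
√(-41838 + I(c(s(-4, 5), 12), 109 - 43)) = √(-41838 + (-19 + (3*12 + 3*√(2 + 12)))) = √(-41838 + (-19 + (36 + 3*√14))) = √(-41838 + (17 + 3*√14)) = √(-41821 + 3*√14)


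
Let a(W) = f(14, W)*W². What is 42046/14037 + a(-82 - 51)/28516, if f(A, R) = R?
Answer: -31824981833/400279092 ≈ -79.507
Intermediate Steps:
a(W) = W³ (a(W) = W*W² = W³)
42046/14037 + a(-82 - 51)/28516 = 42046/14037 + (-82 - 51)³/28516 = 42046*(1/14037) + (-133)³*(1/28516) = 42046/14037 - 2352637*1/28516 = 42046/14037 - 2352637/28516 = -31824981833/400279092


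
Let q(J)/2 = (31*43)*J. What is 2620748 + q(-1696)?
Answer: -1900788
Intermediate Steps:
q(J) = 2666*J (q(J) = 2*((31*43)*J) = 2*(1333*J) = 2666*J)
2620748 + q(-1696) = 2620748 + 2666*(-1696) = 2620748 - 4521536 = -1900788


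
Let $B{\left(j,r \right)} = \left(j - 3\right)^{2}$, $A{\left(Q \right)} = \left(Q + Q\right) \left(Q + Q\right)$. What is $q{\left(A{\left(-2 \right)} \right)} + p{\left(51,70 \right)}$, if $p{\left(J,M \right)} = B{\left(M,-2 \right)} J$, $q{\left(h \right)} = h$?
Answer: $228955$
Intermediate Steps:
$A{\left(Q \right)} = 4 Q^{2}$ ($A{\left(Q \right)} = 2 Q 2 Q = 4 Q^{2}$)
$B{\left(j,r \right)} = \left(-3 + j\right)^{2}$
$p{\left(J,M \right)} = J \left(-3 + M\right)^{2}$ ($p{\left(J,M \right)} = \left(-3 + M\right)^{2} J = J \left(-3 + M\right)^{2}$)
$q{\left(A{\left(-2 \right)} \right)} + p{\left(51,70 \right)} = 4 \left(-2\right)^{2} + 51 \left(-3 + 70\right)^{2} = 4 \cdot 4 + 51 \cdot 67^{2} = 16 + 51 \cdot 4489 = 16 + 228939 = 228955$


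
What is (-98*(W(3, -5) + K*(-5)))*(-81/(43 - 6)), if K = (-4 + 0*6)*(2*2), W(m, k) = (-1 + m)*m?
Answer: 682668/37 ≈ 18451.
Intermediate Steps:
W(m, k) = m*(-1 + m)
K = -16 (K = (-4 + 0)*4 = -4*4 = -16)
(-98*(W(3, -5) + K*(-5)))*(-81/(43 - 6)) = (-98*(3*(-1 + 3) - 16*(-5)))*(-81/(43 - 6)) = (-98*(3*2 + 80))*(-81/37) = (-98*(6 + 80))*(-81*1/37) = -98*86*(-81/37) = -8428*(-81/37) = 682668/37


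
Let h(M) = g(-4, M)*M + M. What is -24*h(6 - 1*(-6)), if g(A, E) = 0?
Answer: -288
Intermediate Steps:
h(M) = M (h(M) = 0*M + M = 0 + M = M)
-24*h(6 - 1*(-6)) = -24*(6 - 1*(-6)) = -24*(6 + 6) = -24*12 = -288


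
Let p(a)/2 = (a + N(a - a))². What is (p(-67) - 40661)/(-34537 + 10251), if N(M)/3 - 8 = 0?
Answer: 36963/24286 ≈ 1.5220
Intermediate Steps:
N(M) = 24 (N(M) = 24 + 3*0 = 24 + 0 = 24)
p(a) = 2*(24 + a)² (p(a) = 2*(a + 24)² = 2*(24 + a)²)
(p(-67) - 40661)/(-34537 + 10251) = (2*(24 - 67)² - 40661)/(-34537 + 10251) = (2*(-43)² - 40661)/(-24286) = (2*1849 - 40661)*(-1/24286) = (3698 - 40661)*(-1/24286) = -36963*(-1/24286) = 36963/24286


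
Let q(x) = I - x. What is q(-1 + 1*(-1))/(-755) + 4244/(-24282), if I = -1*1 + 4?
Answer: -332563/1833291 ≈ -0.18140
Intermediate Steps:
I = 3 (I = -1 + 4 = 3)
q(x) = 3 - x
q(-1 + 1*(-1))/(-755) + 4244/(-24282) = (3 - (-1 + 1*(-1)))/(-755) + 4244/(-24282) = (3 - (-1 - 1))*(-1/755) + 4244*(-1/24282) = (3 - 1*(-2))*(-1/755) - 2122/12141 = (3 + 2)*(-1/755) - 2122/12141 = 5*(-1/755) - 2122/12141 = -1/151 - 2122/12141 = -332563/1833291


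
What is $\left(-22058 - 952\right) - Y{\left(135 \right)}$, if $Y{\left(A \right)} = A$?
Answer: $-23145$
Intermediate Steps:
$\left(-22058 - 952\right) - Y{\left(135 \right)} = \left(-22058 - 952\right) - 135 = -23010 - 135 = -23145$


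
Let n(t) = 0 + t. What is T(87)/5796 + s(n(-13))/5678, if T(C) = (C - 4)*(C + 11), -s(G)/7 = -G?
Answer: 815311/587673 ≈ 1.3874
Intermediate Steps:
n(t) = t
s(G) = 7*G (s(G) = -(-7)*G = 7*G)
T(C) = (-4 + C)*(11 + C)
T(87)/5796 + s(n(-13))/5678 = (-44 + 87² + 7*87)/5796 + (7*(-13))/5678 = (-44 + 7569 + 609)*(1/5796) - 91*1/5678 = 8134*(1/5796) - 91/5678 = 581/414 - 91/5678 = 815311/587673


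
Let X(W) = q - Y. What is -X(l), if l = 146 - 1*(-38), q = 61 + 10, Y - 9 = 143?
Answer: 81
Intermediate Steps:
Y = 152 (Y = 9 + 143 = 152)
q = 71
l = 184 (l = 146 + 38 = 184)
X(W) = -81 (X(W) = 71 - 1*152 = 71 - 152 = -81)
-X(l) = -1*(-81) = 81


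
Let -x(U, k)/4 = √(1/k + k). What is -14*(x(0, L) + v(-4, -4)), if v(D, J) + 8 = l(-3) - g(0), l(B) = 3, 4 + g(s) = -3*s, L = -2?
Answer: 14 + 28*I*√10 ≈ 14.0 + 88.544*I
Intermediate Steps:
g(s) = -4 - 3*s
v(D, J) = -1 (v(D, J) = -8 + (3 - (-4 - 3*0)) = -8 + (3 - (-4 + 0)) = -8 + (3 - 1*(-4)) = -8 + (3 + 4) = -8 + 7 = -1)
x(U, k) = -4*√(k + 1/k) (x(U, k) = -4*√(1/k + k) = -4*√(k + 1/k))
-14*(x(0, L) + v(-4, -4)) = -14*(-4*√(-2 + 1/(-2)) - 1) = -14*(-4*√(-2 - ½) - 1) = -14*(-2*I*√10 - 1) = -14*(-1 - 2*I*√10) = 14 + 28*I*√10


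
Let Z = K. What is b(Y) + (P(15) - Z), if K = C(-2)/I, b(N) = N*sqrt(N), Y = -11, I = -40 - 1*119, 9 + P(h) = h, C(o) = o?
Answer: 952/159 - 11*I*sqrt(11) ≈ 5.9874 - 36.483*I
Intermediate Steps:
P(h) = -9 + h
I = -159 (I = -40 - 119 = -159)
b(N) = N**(3/2)
K = 2/159 (K = -2/(-159) = -2*(-1/159) = 2/159 ≈ 0.012579)
Z = 2/159 ≈ 0.012579
b(Y) + (P(15) - Z) = (-11)**(3/2) + ((-9 + 15) - 1*2/159) = -11*I*sqrt(11) + (6 - 2/159) = -11*I*sqrt(11) + 952/159 = 952/159 - 11*I*sqrt(11)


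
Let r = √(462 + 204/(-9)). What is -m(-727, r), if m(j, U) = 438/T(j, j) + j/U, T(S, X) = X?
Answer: 438/727 + 727*√3954/1318 ≈ 35.287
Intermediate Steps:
r = √3954/3 (r = √(462 + 204*(-⅑)) = √(462 - 68/3) = √(1318/3) = √3954/3 ≈ 20.960)
m(j, U) = 438/j + j/U
-m(-727, r) = -(438/(-727) - 727*√3954/1318) = -(438*(-1/727) - 727*√3954/1318) = -(-438/727 - 727*√3954/1318) = 438/727 + 727*√3954/1318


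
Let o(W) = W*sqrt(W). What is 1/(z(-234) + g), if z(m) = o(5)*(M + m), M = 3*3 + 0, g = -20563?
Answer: -20563/416508844 + 1125*sqrt(5)/416508844 ≈ -4.3330e-5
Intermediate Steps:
o(W) = W**(3/2)
M = 9 (M = 9 + 0 = 9)
z(m) = 5*sqrt(5)*(9 + m) (z(m) = 5**(3/2)*(9 + m) = (5*sqrt(5))*(9 + m) = 5*sqrt(5)*(9 + m))
1/(z(-234) + g) = 1/(5*sqrt(5)*(9 - 234) - 20563) = 1/(5*sqrt(5)*(-225) - 20563) = 1/(-1125*sqrt(5) - 20563) = 1/(-20563 - 1125*sqrt(5))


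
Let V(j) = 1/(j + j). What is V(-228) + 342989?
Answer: 156402983/456 ≈ 3.4299e+5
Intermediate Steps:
V(j) = 1/(2*j)
V(-228) + 342989 = (1/2)/(-228) + 342989 = (1/2)*(-1/228) + 342989 = -1/456 + 342989 = 156402983/456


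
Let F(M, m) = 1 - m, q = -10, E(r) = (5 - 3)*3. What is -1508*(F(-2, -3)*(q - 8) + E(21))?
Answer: 99528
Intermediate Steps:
E(r) = 6 (E(r) = 2*3 = 6)
-1508*(F(-2, -3)*(q - 8) + E(21)) = -1508*((1 - 1*(-3))*(-10 - 8) + 6) = -1508*((1 + 3)*(-18) + 6) = -1508*(4*(-18) + 6) = -1508*(-72 + 6) = -1508*(-66) = 99528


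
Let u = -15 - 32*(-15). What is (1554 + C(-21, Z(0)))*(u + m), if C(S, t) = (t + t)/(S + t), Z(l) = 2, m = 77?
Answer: 16000924/19 ≈ 8.4215e+5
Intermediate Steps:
C(S, t) = 2*t/(S + t) (C(S, t) = (2*t)/(S + t) = 2*t/(S + t))
u = 465 (u = -15 + 480 = 465)
(1554 + C(-21, Z(0)))*(u + m) = (1554 + 2*2/(-21 + 2))*(465 + 77) = (1554 + 2*2/(-19))*542 = (1554 + 2*2*(-1/19))*542 = (1554 - 4/19)*542 = (29522/19)*542 = 16000924/19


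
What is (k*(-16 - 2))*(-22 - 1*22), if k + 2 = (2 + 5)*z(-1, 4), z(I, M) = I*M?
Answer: -23760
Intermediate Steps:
k = -30 (k = -2 + (2 + 5)*(-1*4) = -2 + 7*(-4) = -2 - 28 = -30)
(k*(-16 - 2))*(-22 - 1*22) = (-30*(-16 - 2))*(-22 - 1*22) = (-30*(-18))*(-22 - 22) = 540*(-44) = -23760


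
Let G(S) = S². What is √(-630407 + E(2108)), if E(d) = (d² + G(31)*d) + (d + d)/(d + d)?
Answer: √5839046 ≈ 2416.4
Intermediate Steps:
E(d) = 1 + d² + 961*d (E(d) = (d² + 31²*d) + (d + d)/(d + d) = (d² + 961*d) + (2*d)/((2*d)) = (d² + 961*d) + (2*d)*(1/(2*d)) = (d² + 961*d) + 1 = 1 + d² + 961*d)
√(-630407 + E(2108)) = √(-630407 + (1 + 2108² + 961*2108)) = √(-630407 + (1 + 4443664 + 2025788)) = √(-630407 + 6469453) = √5839046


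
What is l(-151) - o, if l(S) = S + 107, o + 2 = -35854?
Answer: 35812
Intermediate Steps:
o = -35856 (o = -2 - 35854 = -35856)
l(S) = 107 + S
l(-151) - o = (107 - 151) - 1*(-35856) = -44 + 35856 = 35812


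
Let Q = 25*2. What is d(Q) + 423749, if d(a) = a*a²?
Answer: 548749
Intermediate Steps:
Q = 50
d(a) = a³
d(Q) + 423749 = 50³ + 423749 = 125000 + 423749 = 548749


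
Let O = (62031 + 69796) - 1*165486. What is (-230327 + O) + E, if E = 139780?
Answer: -124206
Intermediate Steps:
O = -33659 (O = 131827 - 165486 = -33659)
(-230327 + O) + E = (-230327 - 33659) + 139780 = -263986 + 139780 = -124206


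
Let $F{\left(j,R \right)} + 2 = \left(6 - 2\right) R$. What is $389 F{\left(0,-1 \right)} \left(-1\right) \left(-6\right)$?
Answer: $-14004$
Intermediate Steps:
$F{\left(j,R \right)} = -2 + 4 R$ ($F{\left(j,R \right)} = -2 + \left(6 - 2\right) R = -2 + 4 R$)
$389 F{\left(0,-1 \right)} \left(-1\right) \left(-6\right) = 389 \left(-2 + 4 \left(-1\right)\right) \left(-1\right) \left(-6\right) = 389 \left(-2 - 4\right) \left(-1\right) \left(-6\right) = 389 \left(-6\right) \left(-1\right) \left(-6\right) = 389 \cdot 6 \left(-6\right) = 389 \left(-36\right) = -14004$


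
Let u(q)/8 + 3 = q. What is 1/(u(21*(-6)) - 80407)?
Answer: -1/81439 ≈ -1.2279e-5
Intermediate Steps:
u(q) = -24 + 8*q
1/(u(21*(-6)) - 80407) = 1/((-24 + 8*(21*(-6))) - 80407) = 1/((-24 + 8*(-126)) - 80407) = 1/((-24 - 1008) - 80407) = 1/(-1032 - 80407) = 1/(-81439) = -1/81439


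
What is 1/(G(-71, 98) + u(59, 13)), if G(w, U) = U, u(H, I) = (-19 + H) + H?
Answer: 1/197 ≈ 0.0050761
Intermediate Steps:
u(H, I) = -19 + 2*H
1/(G(-71, 98) + u(59, 13)) = 1/(98 + (-19 + 2*59)) = 1/(98 + (-19 + 118)) = 1/(98 + 99) = 1/197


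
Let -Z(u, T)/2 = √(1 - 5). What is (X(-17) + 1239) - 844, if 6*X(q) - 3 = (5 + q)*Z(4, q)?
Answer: 791/2 + 8*I ≈ 395.5 + 8.0*I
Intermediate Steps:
Z(u, T) = -4*I (Z(u, T) = -2*√(1 - 5) = -4*I)
X(q) = ½ - 2*I*(5 + q)/3 (X(q) = ½ + ((5 + q)*(-4*I))/6 = ½ + (-4*I*(5 + q))/6 = ½ - 2*I*(5 + q)/3)
(X(-17) + 1239) - 844 = ((½ - 10*I/3 - ⅔*I*(-17)) + 1239) - 844 = ((½ - 10*I/3 + 34*I/3) + 1239) - 844 = ((½ + 8*I) + 1239) - 844 = (2479/2 + 8*I) - 844 = 791/2 + 8*I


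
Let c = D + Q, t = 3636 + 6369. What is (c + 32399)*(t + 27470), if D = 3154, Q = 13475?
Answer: 1837324300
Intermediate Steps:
t = 10005
c = 16629 (c = 3154 + 13475 = 16629)
(c + 32399)*(t + 27470) = (16629 + 32399)*(10005 + 27470) = 49028*37475 = 1837324300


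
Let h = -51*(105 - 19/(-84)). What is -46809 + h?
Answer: -1460915/28 ≈ -52176.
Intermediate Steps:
h = -150263/28 (h = -51*(105 - 19*(-1/84)) = -51*(105 + 19/84) = -51*8839/84 = -150263/28 ≈ -5366.5)
-46809 + h = -46809 - 150263/28 = -1460915/28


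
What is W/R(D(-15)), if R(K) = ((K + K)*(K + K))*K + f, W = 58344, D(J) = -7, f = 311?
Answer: -58344/1061 ≈ -54.990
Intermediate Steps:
R(K) = 311 + 4*K³ (R(K) = ((K + K)*(K + K))*K + 311 = ((2*K)*(2*K))*K + 311 = (4*K²)*K + 311 = 4*K³ + 311 = 311 + 4*K³)
W/R(D(-15)) = 58344/(311 + 4*(-7)³) = 58344/(311 + 4*(-343)) = 58344/(311 - 1372) = 58344/(-1061) = 58344*(-1/1061) = -58344/1061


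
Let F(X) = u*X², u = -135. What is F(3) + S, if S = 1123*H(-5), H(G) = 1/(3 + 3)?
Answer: -6167/6 ≈ -1027.8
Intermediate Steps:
F(X) = -135*X²
H(G) = ⅙ (H(G) = 1/6 = ⅙)
S = 1123/6 (S = 1123*(⅙) = 1123/6 ≈ 187.17)
F(3) + S = -135*3² + 1123/6 = -135*9 + 1123/6 = -1215 + 1123/6 = -6167/6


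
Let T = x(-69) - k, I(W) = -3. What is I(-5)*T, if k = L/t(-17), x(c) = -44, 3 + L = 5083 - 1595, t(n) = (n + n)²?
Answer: 9591/68 ≈ 141.04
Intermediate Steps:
t(n) = 4*n² (t(n) = (2*n)² = 4*n²)
L = 3485 (L = -3 + (5083 - 1595) = -3 + 3488 = 3485)
k = 205/68 (k = 3485/((4*(-17)²)) = 3485/((4*289)) = 3485/1156 = 3485*(1/1156) = 205/68 ≈ 3.0147)
T = -3197/68 (T = -44 - 1*205/68 = -44 - 205/68 = -3197/68 ≈ -47.015)
I(-5)*T = -3*(-3197/68) = 9591/68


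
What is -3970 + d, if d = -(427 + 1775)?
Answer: -6172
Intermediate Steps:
d = -2202 (d = -1*2202 = -2202)
-3970 + d = -3970 - 2202 = -6172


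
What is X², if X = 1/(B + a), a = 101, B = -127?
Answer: 1/676 ≈ 0.0014793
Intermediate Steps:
X = -1/26 (X = 1/(-127 + 101) = 1/(-26) = -1/26 ≈ -0.038462)
X² = (-1/26)² = 1/676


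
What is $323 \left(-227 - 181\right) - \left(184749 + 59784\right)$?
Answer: $-376317$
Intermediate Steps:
$323 \left(-227 - 181\right) - \left(184749 + 59784\right) = 323 \left(-408\right) - 244533 = -131784 - 244533 = -376317$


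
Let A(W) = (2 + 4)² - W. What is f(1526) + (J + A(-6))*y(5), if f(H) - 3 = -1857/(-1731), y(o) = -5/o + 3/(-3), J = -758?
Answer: 828614/577 ≈ 1436.1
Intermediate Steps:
y(o) = -1 - 5/o (y(o) = -5/o + 3*(-⅓) = -5/o - 1 = -1 - 5/o)
A(W) = 36 - W (A(W) = 6² - W = 36 - W)
f(H) = 2350/577 (f(H) = 3 - 1857/(-1731) = 3 - 1857*(-1/1731) = 3 + 619/577 = 2350/577)
f(1526) + (J + A(-6))*y(5) = 2350/577 + (-758 + (36 - 1*(-6)))*((-5 - 1*5)/5) = 2350/577 + (-758 + (36 + 6))*((-5 - 5)/5) = 2350/577 + (-758 + 42)*((⅕)*(-10)) = 2350/577 - 716*(-2) = 2350/577 + 1432 = 828614/577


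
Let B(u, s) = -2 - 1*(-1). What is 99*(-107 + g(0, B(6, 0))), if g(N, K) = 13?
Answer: -9306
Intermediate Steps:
B(u, s) = -1 (B(u, s) = -2 + 1 = -1)
99*(-107 + g(0, B(6, 0))) = 99*(-107 + 13) = 99*(-94) = -9306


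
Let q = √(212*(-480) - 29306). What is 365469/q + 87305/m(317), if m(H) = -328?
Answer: -87305/328 - 28113*I*√26/142 ≈ -266.17 - 1009.5*I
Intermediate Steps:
q = 71*I*√26 (q = √(-101760 - 29306) = √(-131066) = 71*I*√26 ≈ 362.03*I)
365469/q + 87305/m(317) = 365469/((71*I*√26)) + 87305/(-328) = 365469*(-I*√26/1846) + 87305*(-1/328) = -28113*I*√26/142 - 87305/328 = -87305/328 - 28113*I*√26/142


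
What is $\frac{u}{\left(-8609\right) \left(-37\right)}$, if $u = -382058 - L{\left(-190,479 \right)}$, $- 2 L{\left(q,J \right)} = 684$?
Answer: $- \frac{381716}{318533} \approx -1.1984$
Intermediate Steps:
$L{\left(q,J \right)} = -342$ ($L{\left(q,J \right)} = \left(- \frac{1}{2}\right) 684 = -342$)
$u = -381716$ ($u = -382058 - -342 = -382058 + 342 = -381716$)
$\frac{u}{\left(-8609\right) \left(-37\right)} = - \frac{381716}{\left(-8609\right) \left(-37\right)} = - \frac{381716}{318533}$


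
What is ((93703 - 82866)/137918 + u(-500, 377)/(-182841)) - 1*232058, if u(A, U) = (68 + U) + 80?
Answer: -1950606589849079/8405688346 ≈ -2.3206e+5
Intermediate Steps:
u(A, U) = 148 + U
((93703 - 82866)/137918 + u(-500, 377)/(-182841)) - 1*232058 = ((93703 - 82866)/137918 + (148 + 377)/(-182841)) - 1*232058 = (10837*(1/137918) + 525*(-1/182841)) - 232058 = (10837/137918 - 175/60947) - 232058 = 636346989/8405688346 - 232058 = -1950606589849079/8405688346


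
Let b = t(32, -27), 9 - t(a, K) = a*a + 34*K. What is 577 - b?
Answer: 674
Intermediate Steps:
t(a, K) = 9 - a**2 - 34*K (t(a, K) = 9 - (a*a + 34*K) = 9 - (a**2 + 34*K) = 9 + (-a**2 - 34*K) = 9 - a**2 - 34*K)
b = -97 (b = 9 - 1*32**2 - 34*(-27) = 9 - 1*1024 + 918 = 9 - 1024 + 918 = -97)
577 - b = 577 - 1*(-97) = 577 + 97 = 674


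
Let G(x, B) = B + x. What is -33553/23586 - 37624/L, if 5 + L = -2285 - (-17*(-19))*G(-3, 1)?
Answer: 23117737/1077094 ≈ 21.463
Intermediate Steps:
L = -1644 (L = -5 + (-2285 - (-17*(-19))*(1 - 3)) = -5 + (-2285 - 323*(-2)) = -5 + (-2285 - 1*(-646)) = -5 + (-2285 + 646) = -5 - 1639 = -1644)
-33553/23586 - 37624/L = -33553/23586 - 37624/(-1644) = -33553*1/23586 - 37624*(-1/1644) = -33553/23586 + 9406/411 = 23117737/1077094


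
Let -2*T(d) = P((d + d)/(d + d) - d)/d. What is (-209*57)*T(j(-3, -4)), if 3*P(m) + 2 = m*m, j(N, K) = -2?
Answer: -27797/4 ≈ -6949.3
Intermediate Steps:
P(m) = -2/3 + m**2/3 (P(m) = -2/3 + (m*m)/3 = -2/3 + m**2/3)
T(d) = -(-2/3 + (1 - d)**2/3)/(2*d) (T(d) = -(-2/3 + ((d + d)/(d + d) - d)**2/3)/(2*d) = -(-2/3 + ((2*d)/((2*d)) - d)**2/3)/(2*d) = -(-2/3 + ((2*d)*(1/(2*d)) - d)**2/3)/(2*d) = -(-2/3 + (1 - d)**2/3)/(2*d))
(-209*57)*T(j(-3, -4)) = (-209*57)*((1/6)*(2 - (-1 - 2)**2)/(-2)) = -3971*(-1)*(2 - 1*(-3)**2)/(2*2) = -3971*(-1)*(2 - 1*9)/(2*2) = -3971*(-1)*(2 - 9)/(2*2) = -3971*(-1)*(-7)/(2*2) = -11913*7/12 = -27797/4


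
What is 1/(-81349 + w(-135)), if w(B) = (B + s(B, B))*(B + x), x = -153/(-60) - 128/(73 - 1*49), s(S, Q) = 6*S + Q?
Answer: 1/67457 ≈ 1.4824e-5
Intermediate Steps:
s(S, Q) = Q + 6*S
x = -167/60 (x = -153*(-1/60) - 128/(73 - 49) = 51/20 - 128/24 = 51/20 - 128*1/24 = 51/20 - 16/3 = -167/60 ≈ -2.7833)
w(B) = 8*B*(-167/60 + B) (w(B) = (B + (B + 6*B))*(B - 167/60) = (B + 7*B)*(-167/60 + B) = (8*B)*(-167/60 + B) = 8*B*(-167/60 + B))
1/(-81349 + w(-135)) = 1/(-81349 + (2/15)*(-135)*(-167 + 60*(-135))) = 1/(-81349 + (2/15)*(-135)*(-167 - 8100)) = 1/(-81349 + (2/15)*(-135)*(-8267)) = 1/(-81349 + 148806) = 1/67457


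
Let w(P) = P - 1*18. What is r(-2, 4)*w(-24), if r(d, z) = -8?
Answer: 336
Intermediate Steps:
w(P) = -18 + P (w(P) = P - 18 = -18 + P)
r(-2, 4)*w(-24) = -8*(-18 - 24) = -8*(-42) = 336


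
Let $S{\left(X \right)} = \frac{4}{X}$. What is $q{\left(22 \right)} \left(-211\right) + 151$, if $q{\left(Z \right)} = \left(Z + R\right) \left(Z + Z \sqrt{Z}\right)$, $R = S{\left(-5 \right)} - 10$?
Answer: $- \frac{259197}{5} - \frac{259952 \sqrt{22}}{5} \approx -2.957 \cdot 10^{5}$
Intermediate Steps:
$R = - \frac{54}{5}$ ($R = \frac{4}{-5} - 10 = 4 \left(- \frac{1}{5}\right) - 10 = - \frac{4}{5} - 10 = - \frac{54}{5} \approx -10.8$)
$q{\left(Z \right)} = \left(- \frac{54}{5} + Z\right) \left(Z + Z^{\frac{3}{2}}\right)$ ($q{\left(Z \right)} = \left(Z - \frac{54}{5}\right) \left(Z + Z \sqrt{Z}\right) = \left(- \frac{54}{5} + Z\right) \left(Z + Z^{\frac{3}{2}}\right)$)
$q{\left(22 \right)} \left(-211\right) + 151 = \left(22^{2} + 22^{\frac{5}{2}} - \frac{1188}{5} - \frac{54 \cdot 22^{\frac{3}{2}}}{5}\right) \left(-211\right) + 151 = \left(484 + 484 \sqrt{22} - \frac{1188}{5} - \frac{54 \cdot 22 \sqrt{22}}{5}\right) \left(-211\right) + 151 = \left(484 + 484 \sqrt{22} - \frac{1188}{5} - \frac{1188 \sqrt{22}}{5}\right) \left(-211\right) + 151 = \left(\frac{1232}{5} + \frac{1232 \sqrt{22}}{5}\right) \left(-211\right) + 151 = \left(- \frac{259952}{5} - \frac{259952 \sqrt{22}}{5}\right) + 151 = - \frac{259197}{5} - \frac{259952 \sqrt{22}}{5}$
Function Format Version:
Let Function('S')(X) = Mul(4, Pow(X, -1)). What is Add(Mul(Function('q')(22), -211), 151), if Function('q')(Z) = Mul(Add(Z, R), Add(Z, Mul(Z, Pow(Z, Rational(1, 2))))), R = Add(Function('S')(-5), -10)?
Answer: Add(Rational(-259197, 5), Mul(Rational(-259952, 5), Pow(22, Rational(1, 2)))) ≈ -2.9570e+5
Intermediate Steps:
R = Rational(-54, 5) (R = Add(Mul(4, Pow(-5, -1)), -10) = Add(Mul(4, Rational(-1, 5)), -10) = Add(Rational(-4, 5), -10) = Rational(-54, 5) ≈ -10.800)
Function('q')(Z) = Mul(Add(Rational(-54, 5), Z), Add(Z, Pow(Z, Rational(3, 2)))) (Function('q')(Z) = Mul(Add(Z, Rational(-54, 5)), Add(Z, Mul(Z, Pow(Z, Rational(1, 2))))) = Mul(Add(Rational(-54, 5), Z), Add(Z, Pow(Z, Rational(3, 2)))))
Add(Mul(Function('q')(22), -211), 151) = Add(Mul(Add(Pow(22, 2), Pow(22, Rational(5, 2)), Mul(Rational(-54, 5), 22), Mul(Rational(-54, 5), Pow(22, Rational(3, 2)))), -211), 151) = Add(Mul(Add(484, Mul(484, Pow(22, Rational(1, 2))), Rational(-1188, 5), Mul(Rational(-54, 5), Mul(22, Pow(22, Rational(1, 2))))), -211), 151) = Add(Mul(Add(484, Mul(484, Pow(22, Rational(1, 2))), Rational(-1188, 5), Mul(Rational(-1188, 5), Pow(22, Rational(1, 2)))), -211), 151) = Add(Mul(Add(Rational(1232, 5), Mul(Rational(1232, 5), Pow(22, Rational(1, 2)))), -211), 151) = Add(Add(Rational(-259952, 5), Mul(Rational(-259952, 5), Pow(22, Rational(1, 2)))), 151) = Add(Rational(-259197, 5), Mul(Rational(-259952, 5), Pow(22, Rational(1, 2))))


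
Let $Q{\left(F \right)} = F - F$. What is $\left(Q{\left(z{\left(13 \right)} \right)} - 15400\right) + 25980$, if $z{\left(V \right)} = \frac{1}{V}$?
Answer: $10580$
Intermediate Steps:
$Q{\left(F \right)} = 0$
$\left(Q{\left(z{\left(13 \right)} \right)} - 15400\right) + 25980 = \left(0 - 15400\right) + 25980 = -15400 + 25980 = 10580$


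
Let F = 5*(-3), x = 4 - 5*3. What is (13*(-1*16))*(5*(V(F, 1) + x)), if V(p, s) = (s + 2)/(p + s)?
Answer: 81640/7 ≈ 11663.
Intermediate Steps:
x = -11 (x = 4 - 15 = -11)
F = -15
V(p, s) = (2 + s)/(p + s)
(13*(-1*16))*(5*(V(F, 1) + x)) = (13*(-1*16))*(5*((2 + 1)/(-15 + 1) - 11)) = (13*(-16))*(5*(3/(-14) - 11)) = -1040*(-1/14*3 - 11) = -1040*(-3/14 - 11) = -1040*(-157)/14 = -208*(-785/14) = 81640/7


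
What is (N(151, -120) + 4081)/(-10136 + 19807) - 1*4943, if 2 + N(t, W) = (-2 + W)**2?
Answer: -47784790/9671 ≈ -4941.0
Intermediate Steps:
N(t, W) = -2 + (-2 + W)**2
(N(151, -120) + 4081)/(-10136 + 19807) - 1*4943 = ((-2 + (-2 - 120)**2) + 4081)/(-10136 + 19807) - 1*4943 = ((-2 + (-122)**2) + 4081)/9671 - 4943 = ((-2 + 14884) + 4081)*(1/9671) - 4943 = (14882 + 4081)*(1/9671) - 4943 = 18963*(1/9671) - 4943 = 18963/9671 - 4943 = -47784790/9671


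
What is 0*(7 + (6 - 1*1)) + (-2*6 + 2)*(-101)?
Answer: 1010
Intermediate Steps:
0*(7 + (6 - 1*1)) + (-2*6 + 2)*(-101) = 0*(7 + (6 - 1)) + (-12 + 2)*(-101) = 0*(7 + 5) - 10*(-101) = 0*12 + 1010 = 0 + 1010 = 1010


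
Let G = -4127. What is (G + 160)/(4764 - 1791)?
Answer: -3967/2973 ≈ -1.3343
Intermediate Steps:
(G + 160)/(4764 - 1791) = (-4127 + 160)/(4764 - 1791) = -3967/2973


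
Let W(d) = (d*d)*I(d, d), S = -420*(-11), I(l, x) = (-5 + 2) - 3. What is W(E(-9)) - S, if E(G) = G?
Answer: -5106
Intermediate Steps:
I(l, x) = -6 (I(l, x) = -3 - 3 = -6)
S = 4620
W(d) = -6*d**2 (W(d) = (d*d)*(-6) = d**2*(-6) = -6*d**2)
W(E(-9)) - S = -6*(-9)**2 - 1*4620 = -6*81 - 4620 = -486 - 4620 = -5106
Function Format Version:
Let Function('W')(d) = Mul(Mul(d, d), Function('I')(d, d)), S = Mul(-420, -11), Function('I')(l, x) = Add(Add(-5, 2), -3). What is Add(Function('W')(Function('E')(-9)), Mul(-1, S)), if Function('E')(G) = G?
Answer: -5106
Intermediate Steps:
Function('I')(l, x) = -6 (Function('I')(l, x) = Add(-3, -3) = -6)
S = 4620
Function('W')(d) = Mul(-6, Pow(d, 2)) (Function('W')(d) = Mul(Mul(d, d), -6) = Mul(Pow(d, 2), -6) = Mul(-6, Pow(d, 2)))
Add(Function('W')(Function('E')(-9)), Mul(-1, S)) = Add(Mul(-6, Pow(-9, 2)), Mul(-1, 4620)) = Add(Mul(-6, 81), -4620) = Add(-486, -4620) = -5106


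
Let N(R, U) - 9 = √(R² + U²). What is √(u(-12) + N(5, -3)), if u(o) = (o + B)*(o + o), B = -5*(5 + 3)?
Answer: √(1257 + √34) ≈ 35.536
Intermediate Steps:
B = -40 (B = -5*8 = -40)
u(o) = 2*o*(-40 + o) (u(o) = (o - 40)*(o + o) = (-40 + o)*(2*o) = 2*o*(-40 + o))
N(R, U) = 9 + √(R² + U²)
√(u(-12) + N(5, -3)) = √(2*(-12)*(-40 - 12) + (9 + √(5² + (-3)²))) = √(2*(-12)*(-52) + (9 + √(25 + 9))) = √(1248 + (9 + √34)) = √(1257 + √34)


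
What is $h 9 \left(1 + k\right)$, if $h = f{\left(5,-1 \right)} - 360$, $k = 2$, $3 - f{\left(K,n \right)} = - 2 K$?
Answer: $-9369$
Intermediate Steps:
$f{\left(K,n \right)} = 3 + 2 K$ ($f{\left(K,n \right)} = 3 - - 2 K = 3 + 2 K$)
$h = -347$ ($h = \left(3 + 2 \cdot 5\right) - 360 = \left(3 + 10\right) - 360 = 13 - 360 = -347$)
$h 9 \left(1 + k\right) = - 347 \cdot 9 \left(1 + 2\right) = - 347 \cdot 9 \cdot 3 = \left(-347\right) 27 = -9369$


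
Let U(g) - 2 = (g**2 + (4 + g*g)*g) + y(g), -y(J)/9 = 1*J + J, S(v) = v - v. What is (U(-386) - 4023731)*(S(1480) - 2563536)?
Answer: 157354415591760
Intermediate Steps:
S(v) = 0
y(J) = -18*J (y(J) = -9*(1*J + J) = -9*(J + J) = -18*J)
U(g) = 2 + g**2 - 18*g + g*(4 + g**2) (U(g) = 2 + ((g**2 + (4 + g*g)*g) - 18*g) = 2 + ((g**2 + (4 + g**2)*g) - 18*g) = 2 + ((g**2 + g*(4 + g**2)) - 18*g) = 2 + (g**2 - 18*g + g*(4 + g**2)) = 2 + g**2 - 18*g + g*(4 + g**2))
(U(-386) - 4023731)*(S(1480) - 2563536) = ((2 + (-386)**2 + (-386)**3 - 14*(-386)) - 4023731)*(0 - 2563536) = ((2 + 148996 - 57512456 + 5404) - 4023731)*(-2563536) = (-57358054 - 4023731)*(-2563536) = -61381785*(-2563536) = 157354415591760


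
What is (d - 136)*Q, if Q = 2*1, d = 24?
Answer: -224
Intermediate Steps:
Q = 2
(d - 136)*Q = (24 - 136)*2 = -112*2 = -224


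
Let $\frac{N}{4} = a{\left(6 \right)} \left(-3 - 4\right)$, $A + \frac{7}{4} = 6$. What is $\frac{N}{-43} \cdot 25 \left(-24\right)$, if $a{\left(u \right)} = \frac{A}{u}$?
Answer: $- \frac{11900}{43} \approx -276.74$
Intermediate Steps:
$A = \frac{17}{4}$ ($A = - \frac{7}{4} + 6 = \frac{17}{4} \approx 4.25$)
$a{\left(u \right)} = \frac{17}{4 u}$
$N = - \frac{119}{6}$ ($N = 4 \frac{17}{4 \cdot 6} \left(-3 - 4\right) = 4 \cdot \frac{17}{4} \cdot \frac{1}{6} \left(-7\right) = 4 \cdot \frac{17}{24} \left(-7\right) = 4 \left(- \frac{119}{24}\right) = - \frac{119}{6} \approx -19.833$)
$\frac{N}{-43} \cdot 25 \left(-24\right) = - \frac{119}{6 \left(-43\right)} 25 \left(-24\right) = \left(- \frac{119}{6}\right) \left(- \frac{1}{43}\right) 25 \left(-24\right) = \frac{119}{258} \cdot 25 \left(-24\right) = \frac{2975}{258} \left(-24\right) = - \frac{11900}{43}$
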